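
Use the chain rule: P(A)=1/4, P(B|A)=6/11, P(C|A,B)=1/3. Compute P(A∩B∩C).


P(A∩B∩C) = P(A) * P(B|A) * P(C|A∩B)
= 1/4 * 6/11 * 1/3
= 3/22 * 1/3 = 1/22

1/22


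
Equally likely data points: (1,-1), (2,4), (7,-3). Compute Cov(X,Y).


E[X]=10/3, E[Y]=0, E[XY]=-14/3
Cov(X,Y) = E[XY] - E[X]E[Y] = -14/3 - 10/3*0 = -14/3

-14/3


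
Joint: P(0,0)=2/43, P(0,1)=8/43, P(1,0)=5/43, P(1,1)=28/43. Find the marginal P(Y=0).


P(Y=0) = P(0,0)+P(1,0) = 2/43 + 5/43 = 7/43

7/43


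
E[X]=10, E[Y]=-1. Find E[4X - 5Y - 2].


E[4X - 5Y - 2] = 4*E[X] - 5*E[Y] - 2
= (4)*(10) + (-5)*(-1) + (-2)
= 40 + 5 - 2 = 43

43


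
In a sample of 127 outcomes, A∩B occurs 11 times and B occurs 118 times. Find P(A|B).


P(A|B) = P(A∩B)/P(B) = (11/127)/(118/127) = 11/118

11/118


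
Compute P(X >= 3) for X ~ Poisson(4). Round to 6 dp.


P(X>=3) = 1 - P(X<=2) = 1 - (e^(-4)*4^0/0! + e^(-4)*4^1/1! + e^(-4)*4^2/2!)
≈ 1 - (0.0183156389 + 0.0732625556 + 0.1465251111)
= 1 - 0.2381033056 = 0.7618966944
≈ 0.761897

0.761897


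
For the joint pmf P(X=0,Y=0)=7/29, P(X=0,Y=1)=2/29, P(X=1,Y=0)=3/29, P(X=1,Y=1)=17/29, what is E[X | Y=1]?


P(Y=1) = 19/29
E[X|Y=1] = (0*2 + 1*17)/19 = 17/19

17/19


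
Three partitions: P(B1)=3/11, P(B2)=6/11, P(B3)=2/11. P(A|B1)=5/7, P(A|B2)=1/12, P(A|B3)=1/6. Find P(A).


P(A) = P(A|B1)P(B1) + P(A|B2)P(B2) + P(A|B3)P(B3)
= 5/7*3/11 + 1/12*6/11 + 1/6*2/11
= 15/77 + 1/22 + 1/33 = 125/462

125/462


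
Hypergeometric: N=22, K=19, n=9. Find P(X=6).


P(X=6) = C(19,6)*C(3,3) / C(22,9)
= 27132*1 / 497420
= 27132/497420 = 3/55

3/55


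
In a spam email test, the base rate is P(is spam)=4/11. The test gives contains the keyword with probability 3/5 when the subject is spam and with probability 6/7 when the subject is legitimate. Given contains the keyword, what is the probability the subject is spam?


P(A) = P(A|B)P(B) + P(A|B')P(B') = 3/5*4/11 + 6/7*7/11 = 42/55
P(B|A) = P(A|B)P(B)/P(A) = (12/55)/(42/55) = 2/7

2/7


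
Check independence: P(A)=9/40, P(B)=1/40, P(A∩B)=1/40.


P(A)*P(B) = 9/40*1/40 = 9/1600
P(A∩B) = 1/40 != 9/1600, so not independent

No, A and B are not independent


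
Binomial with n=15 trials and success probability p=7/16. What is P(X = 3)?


P(X=3) = C(15,3) * p^3 * (1-p)^12
= 455 * 343/4096 * 282429536481/281474976710656
= 44077365610907265/1152921504606846976

44077365610907265/1152921504606846976


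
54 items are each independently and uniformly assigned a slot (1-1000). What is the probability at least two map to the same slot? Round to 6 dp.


P(all different) = prod((1000-i)/1000 for i=0..53) = 0.232882
P(at least one match) = 1 - 0.232882 = 0.767118

0.767118


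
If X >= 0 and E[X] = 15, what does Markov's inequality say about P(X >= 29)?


Markov: P(X >= a) <= E[X]/a
P(X >= 29) <= 15/29

15/29


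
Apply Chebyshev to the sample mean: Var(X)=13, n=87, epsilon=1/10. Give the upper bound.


Var(Xbar) = Var(X)/n = 13/87
Chebyshev: P(|Xbar-mu| >= 1/10) <= Var(Xbar)/(1/10)^2 = (13/87)/(1/100) = 1300/87
Bound exceeds 1, so trivial bound: 1

1


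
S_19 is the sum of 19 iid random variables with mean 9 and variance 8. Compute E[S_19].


E[S_n] = n*E[X_1] = 19*9 = 171

171


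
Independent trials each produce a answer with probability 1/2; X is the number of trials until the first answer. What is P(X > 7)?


P(X > 7) = P(first 7 trials all fail) = (1-p)^7 = (1/2)^7 = 1/128

1/128


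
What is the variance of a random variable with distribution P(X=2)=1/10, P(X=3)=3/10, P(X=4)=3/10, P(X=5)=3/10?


E[X] = 19/5, E[X^2] = 77/5
Var(X) = E[X^2] - (E[X])^2 = 77/5 - (19/5)^2 = 24/25

24/25


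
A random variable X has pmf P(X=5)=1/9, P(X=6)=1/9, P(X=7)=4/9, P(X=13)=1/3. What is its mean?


E[X] = sum(x * P(x))
= 5*1/9 + 6*1/9 + 7*4/9 + 13*1/3
= 26/3

26/3


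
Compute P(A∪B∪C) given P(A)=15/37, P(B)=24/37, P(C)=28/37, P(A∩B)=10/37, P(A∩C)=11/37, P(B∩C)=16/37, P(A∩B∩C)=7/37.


P(A∪B∪C) = P(A)+P(B)+P(C) - P(AB)-P(AC)-P(BC) + P(ABC)
= 15/37+24/37+28/37 - 10/37-11/37-16/37 + 7/37
= 1

1


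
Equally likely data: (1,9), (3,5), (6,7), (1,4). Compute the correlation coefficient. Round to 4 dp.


Cov(X,Y) = 0.3125, Var(X) = 4.1875, Var(Y) = 3.6875
rho = Cov/(sqrt(VarX)*sqrt(VarY)) = 0.0795

0.0795


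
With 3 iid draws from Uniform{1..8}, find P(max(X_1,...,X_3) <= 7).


P(max <= 7) = P(all X_i <= 7) = (P(X_1 <= 7))^3
= (7/8)^3 = 343/512

343/512


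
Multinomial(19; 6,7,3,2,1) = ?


19! = 121645100408832000
Denominator: 6!=720 * 7!=5040 * 3!=6 * 2!=2 * 1!=1
Coefficient = 121645100408832000 / 43545600 = 2793510720

2793510720


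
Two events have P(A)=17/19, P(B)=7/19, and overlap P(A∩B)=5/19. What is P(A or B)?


P(A∪B) = P(A) + P(B) - P(A∩B)
= 17/19 + 7/19 - 5/19 = 1

1


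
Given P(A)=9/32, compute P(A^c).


P(A') = 1 - P(A) = 1 - 9/32 = 23/32

23/32


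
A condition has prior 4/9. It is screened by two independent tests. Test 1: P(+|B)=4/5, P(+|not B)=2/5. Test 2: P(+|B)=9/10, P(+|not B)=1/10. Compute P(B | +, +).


After test 1: P(+) = 4/5*4/9 + 2/5*5/9 = 26/45
P(B|+) = (16/45)/(26/45) = 8/13
After test 2 (use post1 as new prior): P(+) = 9/10*8/13 + 1/10*5/13 = 77/130
P(B|+,+) = (36/65)/(77/130) = 72/77

72/77


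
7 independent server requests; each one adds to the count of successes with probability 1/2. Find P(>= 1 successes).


P(at least one) = 1 - P(none)
P(none) = (1 - 1/2)^7 = (1/2)^7 = 1/128
P(at least one) = 1 - 1/128 = 127/128

127/128


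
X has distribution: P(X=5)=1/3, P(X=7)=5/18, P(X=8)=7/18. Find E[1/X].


E[1/X] = sum(g(x)*P(x))
= 1/5*1/3 + 1/7*5/18 + 1/8*7/18
= 781/5040

781/5040


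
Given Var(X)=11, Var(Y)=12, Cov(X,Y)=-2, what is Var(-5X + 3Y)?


Var(-5X + 3Y) = (-5)^2*Var(X) + 3^2*Var(Y) + 2*(-5)*3*Cov(X,Y)
= 25*11 + 9*12 - 30*(-2)
= 275 + 108 + 60 = 443

443


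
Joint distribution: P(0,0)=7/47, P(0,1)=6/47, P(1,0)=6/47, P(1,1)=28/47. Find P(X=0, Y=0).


Read from table: P(X=0, Y=0) = 7/47

7/47


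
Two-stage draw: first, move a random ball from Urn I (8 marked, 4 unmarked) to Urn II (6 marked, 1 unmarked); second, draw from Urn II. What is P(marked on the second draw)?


P(transfer marked) = 8/12 = 2/3; P(transfer unmarked) = 1/3
If marked transferred: Urn II has 7 marked of 8, so P(marked|marked moved) = 7/8
If unmarked transferred: Urn II has 6 marked of 8, so P(marked|unmarked moved) = 3/4
By total probability: P(marked) = 2/3*7/8 + 1/3*3/4 = 5/6

5/6


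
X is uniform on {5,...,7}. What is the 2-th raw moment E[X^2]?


E[X^2] = (1/3) * sum(x^2 for x=5..7)
= 110/3

110/3


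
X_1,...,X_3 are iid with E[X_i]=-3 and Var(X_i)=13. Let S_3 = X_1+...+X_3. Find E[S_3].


E[S_n] = n*E[X_1] = 3*-3 = -9

-9


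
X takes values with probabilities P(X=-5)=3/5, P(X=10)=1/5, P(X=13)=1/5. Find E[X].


E[X] = sum(x * P(x))
= -5*3/5 + 10*1/5 + 13*1/5
= 8/5

8/5


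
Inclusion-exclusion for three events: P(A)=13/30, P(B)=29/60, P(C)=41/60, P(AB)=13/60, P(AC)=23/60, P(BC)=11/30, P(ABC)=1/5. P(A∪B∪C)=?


P(A∪B∪C) = P(A)+P(B)+P(C) - P(AB)-P(AC)-P(BC) + P(ABC)
= 13/30+29/60+41/60 - 13/60-23/60-11/30 + 1/5
= 5/6

5/6


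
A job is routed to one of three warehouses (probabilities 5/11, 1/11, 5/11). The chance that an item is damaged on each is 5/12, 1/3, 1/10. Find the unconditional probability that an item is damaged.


P(A) = P(A|B1)P(B1) + P(A|B2)P(B2) + P(A|B3)P(B3)
= 5/12*5/11 + 1/3*1/11 + 1/10*5/11
= 25/132 + 1/33 + 1/22 = 35/132

35/132


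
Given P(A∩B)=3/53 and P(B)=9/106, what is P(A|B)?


P(A|B) = P(A∩B)/P(B) = (6/106)/(9/106) = 6/9 = 2/3

2/3


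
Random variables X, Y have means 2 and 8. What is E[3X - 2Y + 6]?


E[3X - 2Y + 6] = 3*E[X] - 2*E[Y] + 6
= (3)*(2) + (-2)*(8) + (6)
= 6 - 16 + 6 = -4

-4


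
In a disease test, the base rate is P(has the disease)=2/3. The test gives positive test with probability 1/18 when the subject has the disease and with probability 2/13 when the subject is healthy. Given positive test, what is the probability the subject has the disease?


P(A) = P(A|B)P(B) + P(A|B')P(B') = 1/18*2/3 + 2/13*1/3 = 31/351
P(B|A) = P(A|B)P(B)/P(A) = (1/27)/(31/351) = 13/31

13/31


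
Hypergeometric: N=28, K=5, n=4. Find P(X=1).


P(X=1) = C(5,1)*C(23,3) / C(28,4)
= 5*1771 / 20475
= 8855/20475 = 253/585

253/585


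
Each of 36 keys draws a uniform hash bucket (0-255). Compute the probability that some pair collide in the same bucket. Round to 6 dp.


P(all different) = prod((256-i)/256 for i=0..35) = 0.075524
P(at least one match) = 1 - 0.075524 = 0.924476

0.924476


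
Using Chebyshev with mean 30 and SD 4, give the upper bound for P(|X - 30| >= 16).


k = 16/4 = 4
Chebyshev: P(|X-mu| >= k*sigma) <= 1/k^2 = 1/4^2 = 1/16

1/16


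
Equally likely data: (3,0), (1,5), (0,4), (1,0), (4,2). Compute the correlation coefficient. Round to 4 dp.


Cov(X,Y) = -1.3600, Var(X) = 2.1600, Var(Y) = 4.1600
rho = Cov/(sqrt(VarX)*sqrt(VarY)) = -0.4537

-0.4537


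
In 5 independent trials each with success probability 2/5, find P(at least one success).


P(at least one) = 1 - P(none)
P(none) = (1 - 2/5)^5 = (3/5)^5 = 243/3125
P(at least one) = 1 - 243/3125 = 2882/3125

2882/3125


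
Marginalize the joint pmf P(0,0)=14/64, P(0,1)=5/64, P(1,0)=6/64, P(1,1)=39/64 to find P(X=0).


P(X=0) = P(0,0)+P(0,1) = 14/64 + 5/64 = 19/64

19/64


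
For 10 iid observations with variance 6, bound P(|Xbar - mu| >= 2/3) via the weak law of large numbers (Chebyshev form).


Var(Xbar) = Var(X)/n = 6/10
Chebyshev: P(|Xbar-mu| >= 2/3) <= Var(Xbar)/(2/3)^2 = (3/5)/(4/9) = 27/20
Bound exceeds 1, so trivial bound: 1

1


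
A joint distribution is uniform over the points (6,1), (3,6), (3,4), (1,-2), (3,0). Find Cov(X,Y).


E[X]=16/5, E[Y]=9/5, E[XY]=34/5
Cov(X,Y) = E[XY] - E[X]E[Y] = 34/5 - 16/5*9/5 = 26/25

26/25


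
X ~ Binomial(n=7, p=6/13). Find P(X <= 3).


P(X<=3) = P(X=0) + P(X=1) + P(X=2) + P(X=3)
= 823543/62748517 + 4941258/62748517 + 12706092/62748517 + 18151560/62748517
= 36622453/62748517

36622453/62748517


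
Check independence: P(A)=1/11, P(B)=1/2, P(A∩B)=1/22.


P(A)*P(B) = 1/11*1/2 = 1/22
P(A∩B) = 1/22, which equals P(A)P(B), so independent

Yes, A and B are independent


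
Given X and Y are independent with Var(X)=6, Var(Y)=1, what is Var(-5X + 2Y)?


Independence => Cov(X,Y)=0
Var(-5X + 2Y) = (-5)^2*Var(X) + 2^2*Var(Y)
= 25*6 + 4*1 = 154

154


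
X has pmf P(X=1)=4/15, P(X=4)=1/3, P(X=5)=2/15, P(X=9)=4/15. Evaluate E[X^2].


E[X^2] = sum(x^2 * P(x))
= 1*4/15 + 16*1/3 + 25*2/15 + 81*4/15
= 458/15

458/15


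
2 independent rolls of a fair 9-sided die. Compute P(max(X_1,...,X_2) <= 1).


P(max <= 1) = P(all X_i <= 1) = (P(X_1 <= 1))^2
= (1/9)^2 = 1/81

1/81


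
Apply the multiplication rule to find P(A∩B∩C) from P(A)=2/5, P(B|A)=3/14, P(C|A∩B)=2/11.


P(A∩B∩C) = P(A) * P(B|A) * P(C|A∩B)
= 2/5 * 3/14 * 2/11
= 3/35 * 2/11 = 6/385

6/385


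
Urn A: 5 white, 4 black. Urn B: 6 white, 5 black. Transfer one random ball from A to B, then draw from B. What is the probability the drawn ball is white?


P(transfer white) = 5/9; P(transfer black) = 4/9
If white transferred: Urn II has 7 white of 12, so P(white|white moved) = 7/12
If black transferred: Urn II has 6 white of 12, so P(white|black moved) = 1/2
By total probability: P(white) = 5/9*7/12 + 4/9*1/2 = 59/108

59/108


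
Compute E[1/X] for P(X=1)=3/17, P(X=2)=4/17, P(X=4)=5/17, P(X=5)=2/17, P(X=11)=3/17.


E[1/X] = sum(g(x)*P(x))
= 1*3/17 + 1/2*4/17 + 1/4*5/17 + 1/5*2/17 + 1/11*3/17
= 1523/3740

1523/3740


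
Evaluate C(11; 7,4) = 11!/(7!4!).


11! = 39916800
Denominator: 7!=5040 * 4!=24
Coefficient = 39916800 / 120960 = 330

330


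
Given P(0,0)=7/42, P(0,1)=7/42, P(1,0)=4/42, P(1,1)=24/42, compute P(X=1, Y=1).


Read from table: P(X=1, Y=1) = 24/42 = 4/7

4/7


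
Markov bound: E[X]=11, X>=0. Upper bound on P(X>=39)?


Markov: P(X >= a) <= E[X]/a
P(X >= 39) <= 11/39

11/39


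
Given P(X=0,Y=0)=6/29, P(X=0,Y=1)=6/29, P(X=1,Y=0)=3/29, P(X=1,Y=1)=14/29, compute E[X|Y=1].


P(Y=1) = 20/29
E[X|Y=1] = (0*6 + 1*14)/20 = 14/20 = 7/10

7/10


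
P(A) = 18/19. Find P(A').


P(A') = 1 - P(A) = 1 - 18/19 = 1/19

1/19


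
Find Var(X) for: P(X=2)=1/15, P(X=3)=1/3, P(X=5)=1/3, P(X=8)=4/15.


E[X] = 74/15, E[X^2] = 86/3
Var(X) = E[X^2] - (E[X])^2 = 86/3 - (74/15)^2 = 974/225

974/225


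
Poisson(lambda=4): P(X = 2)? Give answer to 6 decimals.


P(X=2) = e^(-4) * 4^2 / 2!
≈ 0.01831563889 * 16 / 2
≈ 0.146525

0.146525


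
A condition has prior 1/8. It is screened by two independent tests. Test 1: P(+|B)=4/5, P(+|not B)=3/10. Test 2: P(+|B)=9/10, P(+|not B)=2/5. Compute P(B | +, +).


After test 1: P(+) = 4/5*1/8 + 3/10*7/8 = 29/80
P(B|+) = (1/10)/(29/80) = 8/29
After test 2 (use post1 as new prior): P(+) = 9/10*8/29 + 2/5*21/29 = 78/145
P(B|+,+) = (36/145)/(78/145) = 6/13

6/13


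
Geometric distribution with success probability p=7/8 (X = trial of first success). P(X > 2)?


P(X > 2) = P(first 2 trials all fail) = (1-p)^2 = (1/8)^2 = 1/64

1/64


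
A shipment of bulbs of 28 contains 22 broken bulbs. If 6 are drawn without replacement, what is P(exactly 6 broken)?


P(X=6) = C(22,6)*C(6,0) / C(28,6)
= 74613*1 / 376740
= 74613/376740 = 3553/17940

3553/17940


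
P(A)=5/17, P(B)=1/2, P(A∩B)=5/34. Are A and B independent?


P(A)*P(B) = 5/17*1/2 = 5/34
P(A∩B) = 5/34, which equals P(A)P(B), so independent

Yes, A and B are independent


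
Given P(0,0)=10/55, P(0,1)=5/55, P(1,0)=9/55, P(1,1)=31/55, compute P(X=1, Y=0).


Read from table: P(X=1, Y=0) = 9/55

9/55


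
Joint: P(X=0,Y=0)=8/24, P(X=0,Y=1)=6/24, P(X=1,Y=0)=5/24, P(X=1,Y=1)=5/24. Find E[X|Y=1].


P(Y=1) = 11/24
E[X|Y=1] = (0*6 + 1*5)/11 = 5/11

5/11


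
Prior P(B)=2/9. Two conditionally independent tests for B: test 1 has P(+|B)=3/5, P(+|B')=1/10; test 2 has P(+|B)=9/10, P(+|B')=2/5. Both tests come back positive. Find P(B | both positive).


After test 1: P(+) = 3/5*2/9 + 1/10*7/9 = 19/90
P(B|+) = (2/15)/(19/90) = 12/19
After test 2 (use post1 as new prior): P(+) = 9/10*12/19 + 2/5*7/19 = 68/95
P(B|+,+) = (54/95)/(68/95) = 27/34

27/34


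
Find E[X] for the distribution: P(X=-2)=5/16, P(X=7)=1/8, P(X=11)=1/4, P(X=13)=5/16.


E[X] = sum(x * P(x))
= -2*5/16 + 7*1/8 + 11*1/4 + 13*5/16
= 113/16

113/16


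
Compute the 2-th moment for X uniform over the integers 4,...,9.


E[X^2] = (1/6) * sum(x^2 for x=4..9)
= 271/6

271/6


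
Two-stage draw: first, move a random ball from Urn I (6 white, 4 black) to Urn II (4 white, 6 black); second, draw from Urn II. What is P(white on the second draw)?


P(transfer white) = 6/10 = 3/5; P(transfer black) = 2/5
If white transferred: Urn II has 5 white of 11, so P(white|white moved) = 5/11
If black transferred: Urn II has 4 white of 11, so P(white|black moved) = 4/11
By total probability: P(white) = 3/5*5/11 + 2/5*4/11 = 23/55

23/55


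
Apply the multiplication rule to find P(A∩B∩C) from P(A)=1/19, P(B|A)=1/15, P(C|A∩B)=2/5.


P(A∩B∩C) = P(A) * P(B|A) * P(C|A∩B)
= 1/19 * 1/15 * 2/5
= 1/285 * 2/5 = 2/1425

2/1425


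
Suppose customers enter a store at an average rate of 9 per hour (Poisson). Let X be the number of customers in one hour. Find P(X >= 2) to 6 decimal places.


P(X>=2) = 1 - P(X<=1) = 1 - (e^(-9)*9^0/0! + e^(-9)*9^1/1!)
≈ 1 - (0.0001234098 + 0.0011106882)
= 1 - 0.0012340980 = 0.9987659020
≈ 0.998766

0.998766


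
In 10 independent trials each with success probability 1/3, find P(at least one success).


P(at least one) = 1 - P(none)
P(none) = (1 - 1/3)^10 = (2/3)^10 = 1024/59049
P(at least one) = 1 - 1024/59049 = 58025/59049

58025/59049


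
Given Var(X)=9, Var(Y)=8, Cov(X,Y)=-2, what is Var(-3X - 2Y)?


Var(-3X - 2Y) = (-3)^2*Var(X) + (-2)^2*Var(Y) + 2*(-3)*(-2)*Cov(X,Y)
= 9*9 + 4*8 + 12*(-2)
= 81 + 32 - 24 = 89

89


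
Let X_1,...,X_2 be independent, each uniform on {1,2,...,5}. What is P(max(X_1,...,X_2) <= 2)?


P(max <= 2) = P(all X_i <= 2) = (P(X_1 <= 2))^2
= (2/5)^2 = 4/25

4/25


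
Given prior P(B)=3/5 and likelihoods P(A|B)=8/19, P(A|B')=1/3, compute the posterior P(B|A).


P(A) = P(A|B)P(B) + P(A|B')P(B') = 8/19*3/5 + 1/3*2/5 = 22/57
P(B|A) = P(A|B)P(B)/P(A) = (24/95)/(22/57) = 36/55

36/55


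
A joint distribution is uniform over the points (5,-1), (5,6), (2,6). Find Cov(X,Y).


E[X]=4, E[Y]=11/3, E[XY]=37/3
Cov(X,Y) = E[XY] - E[X]E[Y] = 37/3 - 4*11/3 = -7/3

-7/3


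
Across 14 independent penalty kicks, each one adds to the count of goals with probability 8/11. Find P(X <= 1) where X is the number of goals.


P(X<=1) = P(X=0) + P(X=1)
= 4782969/379749833583241 + 178564176/379749833583241
= 183347145/379749833583241

183347145/379749833583241


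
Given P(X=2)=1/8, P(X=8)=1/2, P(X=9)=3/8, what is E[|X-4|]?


E[|X-4|] = sum(g(x)*P(x))
= 2*1/8 + 4*1/2 + 5*3/8
= 33/8

33/8


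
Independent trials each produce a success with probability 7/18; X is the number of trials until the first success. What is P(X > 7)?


P(X > 7) = P(first 7 trials all fail) = (1-p)^7 = (11/18)^7 = 19487171/612220032

19487171/612220032


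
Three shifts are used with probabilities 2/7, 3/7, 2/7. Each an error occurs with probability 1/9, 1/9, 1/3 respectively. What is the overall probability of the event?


P(A) = P(A|B1)P(B1) + P(A|B2)P(B2) + P(A|B3)P(B3)
= 1/9*2/7 + 1/9*3/7 + 1/3*2/7
= 2/63 + 1/21 + 2/21 = 11/63

11/63


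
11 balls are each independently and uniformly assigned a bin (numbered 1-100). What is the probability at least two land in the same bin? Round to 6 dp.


P(all different) = prod((100-i)/100 for i=0..10) = 0.565341
P(at least one match) = 1 - 0.565341 = 0.434659

0.434659


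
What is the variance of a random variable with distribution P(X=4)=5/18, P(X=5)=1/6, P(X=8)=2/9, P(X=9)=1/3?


E[X] = 121/18, E[X^2] = 299/6
Var(X) = E[X^2] - (E[X])^2 = 299/6 - (121/18)^2 = 1505/324

1505/324


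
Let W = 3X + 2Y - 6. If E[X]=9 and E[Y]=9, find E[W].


E[3X + 2Y - 6] = 3*E[X] + 2*E[Y] - 6
= (3)*(9) + (2)*(9) + (-6)
= 27 + 18 - 6 = 39

39


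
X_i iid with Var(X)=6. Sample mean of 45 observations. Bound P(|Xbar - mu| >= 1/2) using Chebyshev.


Var(Xbar) = Var(X)/n = 6/45
Chebyshev: P(|Xbar-mu| >= 1/2) <= Var(Xbar)/(1/2)^2 = (2/15)/(1/4) = 8/15

8/15


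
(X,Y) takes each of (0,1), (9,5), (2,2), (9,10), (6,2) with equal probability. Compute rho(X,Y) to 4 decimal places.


Cov(X,Y) = 9.4000, Var(X) = 13.3600, Var(Y) = 10.8000
rho = Cov/(sqrt(VarX)*sqrt(VarY)) = 0.7826

0.7826


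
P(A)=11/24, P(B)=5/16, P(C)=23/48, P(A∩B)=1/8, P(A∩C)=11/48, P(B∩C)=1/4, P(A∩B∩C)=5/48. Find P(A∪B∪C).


P(A∪B∪C) = P(A)+P(B)+P(C) - P(AB)-P(AC)-P(BC) + P(ABC)
= 11/24+5/16+23/48 - 1/8-11/48-1/4 + 5/48
= 3/4

3/4


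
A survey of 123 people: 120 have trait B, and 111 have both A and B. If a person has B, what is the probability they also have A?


P(A|B) = P(A∩B)/P(B) = (111/123)/(120/123) = 111/120 = 37/40

37/40


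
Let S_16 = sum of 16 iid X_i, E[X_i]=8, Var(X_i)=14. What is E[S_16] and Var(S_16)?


E[S_n] = n*mu = 16*8 = 128
Var(S_n) = n*sigma^2 = 16*14 = 224

E[S_16]=128, Var(S_16)=224


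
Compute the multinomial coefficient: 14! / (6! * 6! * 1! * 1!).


14! = 87178291200
Denominator: 6!=720 * 6!=720 * 1!=1 * 1!=1
Coefficient = 87178291200 / 518400 = 168168

168168


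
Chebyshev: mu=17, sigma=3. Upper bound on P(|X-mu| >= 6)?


k = 6/3 = 2
Chebyshev: P(|X-mu| >= k*sigma) <= 1/k^2 = 1/2^2 = 1/4

1/4


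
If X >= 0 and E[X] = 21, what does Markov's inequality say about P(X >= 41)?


Markov: P(X >= a) <= E[X]/a
P(X >= 41) <= 21/41

21/41


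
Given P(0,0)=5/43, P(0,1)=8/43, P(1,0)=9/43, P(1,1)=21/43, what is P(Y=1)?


P(Y=1) = P(0,1)+P(1,1) = 8/43 + 21/43 = 29/43

29/43


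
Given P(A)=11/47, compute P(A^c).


P(A') = 1 - P(A) = 1 - 11/47 = 36/47

36/47


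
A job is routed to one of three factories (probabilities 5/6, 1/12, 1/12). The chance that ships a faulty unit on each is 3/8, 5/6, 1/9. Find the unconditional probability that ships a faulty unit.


P(A) = P(A|B1)P(B1) + P(A|B2)P(B2) + P(A|B3)P(B3)
= 3/8*5/6 + 5/6*1/12 + 1/9*1/12
= 5/16 + 5/72 + 1/108 = 169/432

169/432


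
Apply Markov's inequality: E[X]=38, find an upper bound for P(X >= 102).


Markov: P(X >= a) <= E[X]/a
P(X >= 102) <= 38/102 = 19/51

19/51


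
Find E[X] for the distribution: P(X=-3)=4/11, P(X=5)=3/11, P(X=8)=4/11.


E[X] = sum(x * P(x))
= -3*4/11 + 5*3/11 + 8*4/11
= 35/11

35/11


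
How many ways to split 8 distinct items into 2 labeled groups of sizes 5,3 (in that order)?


8! = 40320
Denominator: 5!=120 * 3!=6
Coefficient = 40320 / 720 = 56

56


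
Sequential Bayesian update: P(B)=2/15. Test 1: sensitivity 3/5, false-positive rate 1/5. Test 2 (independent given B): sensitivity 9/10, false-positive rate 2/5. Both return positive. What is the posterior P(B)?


After test 1: P(+) = 3/5*2/15 + 1/5*13/15 = 19/75
P(B|+) = (2/25)/(19/75) = 6/19
After test 2 (use post1 as new prior): P(+) = 9/10*6/19 + 2/5*13/19 = 53/95
P(B|+,+) = (27/95)/(53/95) = 27/53

27/53


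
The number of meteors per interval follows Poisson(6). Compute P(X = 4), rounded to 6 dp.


P(X=4) = e^(-6) * 6^4 / 4!
≈ 0.002478752177 * 1296 / 24
≈ 0.133853

0.133853


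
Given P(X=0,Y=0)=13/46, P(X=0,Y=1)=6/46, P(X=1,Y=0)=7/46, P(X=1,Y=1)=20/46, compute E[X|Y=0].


P(Y=0) = 20/46
E[X|Y=0] = (0*13 + 1*7)/20 = 7/20

7/20


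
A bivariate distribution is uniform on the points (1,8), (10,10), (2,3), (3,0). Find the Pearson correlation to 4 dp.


Cov(X,Y) = 7.5000, Var(X) = 12.5000, Var(Y) = 15.6875
rho = Cov/(sqrt(VarX)*sqrt(VarY)) = 0.5356

0.5356


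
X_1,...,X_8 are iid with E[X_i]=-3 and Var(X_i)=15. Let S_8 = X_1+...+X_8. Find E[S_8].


E[S_n] = n*E[X_1] = 8*-3 = -24

-24


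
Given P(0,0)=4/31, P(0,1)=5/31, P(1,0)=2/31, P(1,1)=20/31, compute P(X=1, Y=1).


Read from table: P(X=1, Y=1) = 20/31

20/31


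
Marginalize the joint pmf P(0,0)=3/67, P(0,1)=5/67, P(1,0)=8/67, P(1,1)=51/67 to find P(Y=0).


P(Y=0) = P(0,0)+P(1,0) = 3/67 + 8/67 = 11/67

11/67


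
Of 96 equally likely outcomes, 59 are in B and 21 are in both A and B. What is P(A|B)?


P(A|B) = P(A∩B)/P(B) = (21/96)/(59/96) = 21/59

21/59


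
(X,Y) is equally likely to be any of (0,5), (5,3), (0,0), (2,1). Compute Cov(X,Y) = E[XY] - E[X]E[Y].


E[X]=7/4, E[Y]=9/4, E[XY]=17/4
Cov(X,Y) = E[XY] - E[X]E[Y] = 17/4 - 7/4*9/4 = 5/16

5/16


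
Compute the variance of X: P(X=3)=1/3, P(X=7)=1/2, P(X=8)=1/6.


E[X] = 35/6, E[X^2] = 229/6
Var(X) = E[X^2] - (E[X])^2 = 229/6 - (35/6)^2 = 149/36

149/36


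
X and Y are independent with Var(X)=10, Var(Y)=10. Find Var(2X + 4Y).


Independence => Cov(X,Y)=0
Var(2X + 4Y) = 2^2*Var(X) + 4^2*Var(Y)
= 4*10 + 16*10 = 200

200


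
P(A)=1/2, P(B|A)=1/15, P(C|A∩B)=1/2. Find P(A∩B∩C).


P(A∩B∩C) = P(A) * P(B|A) * P(C|A∩B)
= 1/2 * 1/15 * 1/2
= 1/30 * 1/2 = 1/60

1/60


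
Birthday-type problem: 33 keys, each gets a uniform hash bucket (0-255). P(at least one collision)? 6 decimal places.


P(all different) = prod((256-i)/256 for i=0..32) = 0.115813
P(at least one match) = 1 - 0.115813 = 0.884187

0.884187


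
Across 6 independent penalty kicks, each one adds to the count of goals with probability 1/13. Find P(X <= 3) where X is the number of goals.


P(X<=3) = P(X=0) + P(X=1) + P(X=2) + P(X=3)
= 2985984/4826809 + 1492992/4826809 + 311040/4826809 + 34560/4826809
= 4824576/4826809

4824576/4826809


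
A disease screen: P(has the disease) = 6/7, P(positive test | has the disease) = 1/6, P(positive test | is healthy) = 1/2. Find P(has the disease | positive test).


P(A) = P(A|B)P(B) + P(A|B')P(B') = 1/6*6/7 + 1/2*1/7 = 3/14
P(B|A) = P(A|B)P(B)/P(A) = (1/7)/(3/14) = 2/3

2/3


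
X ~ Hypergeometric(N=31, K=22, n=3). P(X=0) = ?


P(X=0) = C(22,0)*C(9,3) / C(31,3)
= 1*84 / 4495
= 84/4495

84/4495


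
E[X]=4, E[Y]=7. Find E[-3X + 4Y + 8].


E[-3X + 4Y + 8] = -3*E[X] + 4*E[Y] + 8
= (-3)*(4) + (4)*(7) + (8)
= -12 + 28 + 8 = 24

24


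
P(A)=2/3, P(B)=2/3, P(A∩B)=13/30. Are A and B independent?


P(A)*P(B) = 2/3*2/3 = 4/9
P(A∩B) = 13/30 != 4/9, so not independent

No, A and B are not independent


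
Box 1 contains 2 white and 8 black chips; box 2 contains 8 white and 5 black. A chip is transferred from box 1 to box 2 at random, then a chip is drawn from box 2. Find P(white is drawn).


P(transfer white) = 2/10 = 1/5; P(transfer black) = 4/5
If white transferred: Urn II has 9 white of 14, so P(white|white moved) = 9/14
If black transferred: Urn II has 8 white of 14, so P(white|black moved) = 4/7
By total probability: P(white) = 1/5*9/14 + 4/5*4/7 = 41/70

41/70


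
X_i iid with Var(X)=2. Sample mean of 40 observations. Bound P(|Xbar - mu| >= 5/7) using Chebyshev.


Var(Xbar) = Var(X)/n = 2/40
Chebyshev: P(|Xbar-mu| >= 5/7) <= Var(Xbar)/(5/7)^2 = (1/20)/(25/49) = 49/500

49/500


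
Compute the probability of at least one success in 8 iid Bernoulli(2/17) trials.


P(at least one) = 1 - P(none)
P(none) = (1 - 2/17)^8 = (15/17)^8 = 2562890625/6975757441
P(at least one) = 1 - 2562890625/6975757441 = 4412866816/6975757441

4412866816/6975757441


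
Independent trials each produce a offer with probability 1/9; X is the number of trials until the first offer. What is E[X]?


For geometric (trials until first success), E[X] = 1/p = 1/(1/9) = 9

9


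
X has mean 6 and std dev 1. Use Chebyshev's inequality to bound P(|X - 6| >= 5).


k = 5/1 = 5
Chebyshev: P(|X-mu| >= k*sigma) <= 1/k^2 = 1/5^2 = 1/25

1/25


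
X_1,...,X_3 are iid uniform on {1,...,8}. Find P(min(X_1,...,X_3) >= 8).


P(min >= 8) = P(all X_i >= 8) = (P(X_1 >= 8))^3
= (1/8)^3 = 1/512

1/512


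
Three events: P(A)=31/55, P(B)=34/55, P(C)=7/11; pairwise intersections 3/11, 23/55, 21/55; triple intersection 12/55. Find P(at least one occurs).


P(A∪B∪C) = P(A)+P(B)+P(C) - P(AB)-P(AC)-P(BC) + P(ABC)
= 31/55+34/55+7/11 - 3/11-23/55-21/55 + 12/55
= 53/55

53/55


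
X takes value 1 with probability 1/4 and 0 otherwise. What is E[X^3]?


For Bernoulli: X in {0,1}
E[X^3] = 0^3*(1-1/4) + 1^3*1/4 = 1/4

1/4


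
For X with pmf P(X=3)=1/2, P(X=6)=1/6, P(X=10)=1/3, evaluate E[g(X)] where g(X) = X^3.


E[X^3] = sum(g(x)*P(x))
= 27*1/2 + 216*1/6 + 1000*1/3
= 2297/6

2297/6


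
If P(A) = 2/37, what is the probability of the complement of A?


P(A') = 1 - P(A) = 1 - 2/37 = 35/37

35/37


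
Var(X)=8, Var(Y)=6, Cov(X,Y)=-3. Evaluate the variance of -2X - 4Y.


Var(-2X - 4Y) = (-2)^2*Var(X) + (-4)^2*Var(Y) + 2*(-2)*(-4)*Cov(X,Y)
= 4*8 + 16*6 + 16*(-3)
= 32 + 96 - 48 = 80

80


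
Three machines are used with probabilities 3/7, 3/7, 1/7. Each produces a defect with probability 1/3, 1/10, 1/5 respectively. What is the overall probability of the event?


P(A) = P(A|B1)P(B1) + P(A|B2)P(B2) + P(A|B3)P(B3)
= 1/3*3/7 + 1/10*3/7 + 1/5*1/7
= 1/7 + 3/70 + 1/35 = 3/14

3/14


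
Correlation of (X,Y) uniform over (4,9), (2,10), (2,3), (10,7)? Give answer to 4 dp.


Cov(X,Y) = 0.3750, Var(X) = 10.7500, Var(Y) = 7.1875
rho = Cov/(sqrt(VarX)*sqrt(VarY)) = 0.0427

0.0427


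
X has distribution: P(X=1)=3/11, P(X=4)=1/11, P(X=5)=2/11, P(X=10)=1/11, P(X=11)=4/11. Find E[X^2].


E[X^2] = sum(g(x)*P(x))
= 1*3/11 + 16*1/11 + 25*2/11 + 100*1/11 + 121*4/11
= 653/11

653/11


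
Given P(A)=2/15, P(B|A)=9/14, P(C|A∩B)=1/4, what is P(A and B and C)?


P(A∩B∩C) = P(A) * P(B|A) * P(C|A∩B)
= 2/15 * 9/14 * 1/4
= 3/35 * 1/4 = 3/140

3/140


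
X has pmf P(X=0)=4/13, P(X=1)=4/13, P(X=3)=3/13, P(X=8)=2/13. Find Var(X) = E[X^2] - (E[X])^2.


E[X] = 29/13, E[X^2] = 159/13
Var(X) = E[X^2] - (E[X])^2 = 159/13 - (29/13)^2 = 1226/169

1226/169


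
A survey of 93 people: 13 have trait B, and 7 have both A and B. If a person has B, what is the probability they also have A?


P(A|B) = P(A∩B)/P(B) = (7/93)/(13/93) = 7/13

7/13


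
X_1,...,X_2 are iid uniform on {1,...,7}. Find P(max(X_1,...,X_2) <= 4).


P(max <= 4) = P(all X_i <= 4) = (P(X_1 <= 4))^2
= (4/7)^2 = 16/49

16/49


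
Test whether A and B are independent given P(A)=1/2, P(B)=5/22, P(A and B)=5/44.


P(A)*P(B) = 1/2*5/22 = 5/44
P(A∩B) = 5/44, which equals P(A)P(B), so independent

Yes, A and B are independent


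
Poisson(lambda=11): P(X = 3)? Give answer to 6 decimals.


P(X=3) = e^(-11) * 11^3 / 3!
≈ 0.00001670170079 * 1331 / 6
≈ 0.003705

0.003705


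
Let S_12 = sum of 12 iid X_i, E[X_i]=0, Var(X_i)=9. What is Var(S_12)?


By independence, Var(S_n) = n*Var(X_1) = 12*9 = 108

108


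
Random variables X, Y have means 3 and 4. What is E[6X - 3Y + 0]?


E[6X - 3Y + 0] = 6*E[X] - 3*E[Y] + 0
= (6)*(3) + (-3)*(4) + (0)
= 18 - 12 + 0 = 6

6


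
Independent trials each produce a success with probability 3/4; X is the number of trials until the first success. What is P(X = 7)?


P(X=7) = (1-p)^6 * p = (1/4)^6 * 3/4
= 1/4096 * 3/4 = 3/16384

3/16384


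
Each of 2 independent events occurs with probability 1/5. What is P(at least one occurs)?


P(at least one) = 1 - P(none)
P(none) = (1 - 1/5)^2 = (4/5)^2 = 16/25
P(at least one) = 1 - 16/25 = 9/25

9/25


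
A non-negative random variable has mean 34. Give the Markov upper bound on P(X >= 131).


Markov: P(X >= a) <= E[X]/a
P(X >= 131) <= 34/131

34/131


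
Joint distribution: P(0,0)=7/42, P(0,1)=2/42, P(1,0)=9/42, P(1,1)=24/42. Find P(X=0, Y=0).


Read from table: P(X=0, Y=0) = 7/42 = 1/6

1/6


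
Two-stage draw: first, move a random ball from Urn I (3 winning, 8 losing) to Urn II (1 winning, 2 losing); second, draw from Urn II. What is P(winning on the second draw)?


P(transfer winning) = 3/11; P(transfer losing) = 8/11
If winning transferred: Urn II has 2 winning of 4, so P(winning|winning moved) = 1/2
If losing transferred: Urn II has 1 winning of 4, so P(winning|losing moved) = 1/4
By total probability: P(winning) = 3/11*1/2 + 8/11*1/4 = 7/22

7/22


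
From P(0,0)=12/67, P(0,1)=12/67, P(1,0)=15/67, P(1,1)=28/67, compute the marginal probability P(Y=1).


P(Y=1) = P(0,1)+P(1,1) = 12/67 + 28/67 = 40/67

40/67


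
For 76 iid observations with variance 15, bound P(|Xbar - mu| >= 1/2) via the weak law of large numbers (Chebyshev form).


Var(Xbar) = Var(X)/n = 15/76
Chebyshev: P(|Xbar-mu| >= 1/2) <= Var(Xbar)/(1/2)^2 = (15/76)/(1/4) = 15/19

15/19


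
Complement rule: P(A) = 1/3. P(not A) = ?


P(A') = 1 - P(A) = 1 - 1/3 = 2/3

2/3


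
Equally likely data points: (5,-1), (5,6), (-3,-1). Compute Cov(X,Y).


E[X]=7/3, E[Y]=4/3, E[XY]=28/3
Cov(X,Y) = E[XY] - E[X]E[Y] = 28/3 - 7/3*4/3 = 56/9

56/9


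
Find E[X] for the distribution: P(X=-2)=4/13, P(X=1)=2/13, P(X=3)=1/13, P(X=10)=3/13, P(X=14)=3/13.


E[X] = sum(x * P(x))
= -2*4/13 + 1*2/13 + 3*1/13 + 10*3/13 + 14*3/13
= 69/13

69/13


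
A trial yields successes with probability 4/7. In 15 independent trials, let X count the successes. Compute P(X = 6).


P(X=6) = C(15,6) * p^6 * (1-p)^9
= 5005 * 4096/117649 * 19683/40353607
= 57644421120/678223072849

57644421120/678223072849


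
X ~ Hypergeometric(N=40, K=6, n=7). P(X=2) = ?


P(X=2) = C(6,2)*C(34,5) / C(40,7)
= 15*278256 / 18643560
= 4173840/18643560 = 2046/9139

2046/9139


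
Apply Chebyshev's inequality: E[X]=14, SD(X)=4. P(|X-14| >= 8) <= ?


k = 8/4 = 2
Chebyshev: P(|X-mu| >= k*sigma) <= 1/k^2 = 1/2^2 = 1/4

1/4


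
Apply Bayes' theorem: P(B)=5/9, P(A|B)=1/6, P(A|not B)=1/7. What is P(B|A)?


P(A) = P(A|B)P(B) + P(A|B')P(B') = 1/6*5/9 + 1/7*4/9 = 59/378
P(B|A) = P(A|B)P(B)/P(A) = (5/54)/(59/378) = 35/59

35/59


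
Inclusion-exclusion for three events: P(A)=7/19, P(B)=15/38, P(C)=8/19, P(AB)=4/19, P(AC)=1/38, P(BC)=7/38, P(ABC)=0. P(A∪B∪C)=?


P(A∪B∪C) = P(A)+P(B)+P(C) - P(AB)-P(AC)-P(BC) + P(ABC)
= 7/19+15/38+8/19 - 4/19-1/38-7/38 + 0
= 29/38

29/38


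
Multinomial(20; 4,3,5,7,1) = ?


20! = 2432902008176640000
Denominator: 4!=24 * 3!=6 * 5!=120 * 7!=5040 * 1!=1
Coefficient = 2432902008176640000 / 87091200 = 27935107200

27935107200


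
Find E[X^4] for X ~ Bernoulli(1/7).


For Bernoulli: X in {0,1}
E[X^4] = 0^4*(1-1/7) + 1^4*1/7 = 1/7

1/7


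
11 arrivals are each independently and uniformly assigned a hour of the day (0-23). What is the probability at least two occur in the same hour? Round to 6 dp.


P(all different) = prod((24-i)/24 for i=0..10) = 0.065479
P(at least one match) = 1 - 0.065479 = 0.934521

0.934521


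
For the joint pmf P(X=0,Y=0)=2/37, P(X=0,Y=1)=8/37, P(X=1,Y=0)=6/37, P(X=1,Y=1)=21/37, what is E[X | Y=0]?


P(Y=0) = 8/37
E[X|Y=0] = (0*2 + 1*6)/8 = 6/8 = 3/4

3/4


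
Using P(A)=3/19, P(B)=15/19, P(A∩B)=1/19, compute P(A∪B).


P(A∪B) = P(A) + P(B) - P(A∩B)
= 3/19 + 15/19 - 1/19 = 17/19

17/19


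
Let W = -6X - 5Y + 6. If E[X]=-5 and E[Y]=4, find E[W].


E[-6X - 5Y + 6] = -6*E[X] - 5*E[Y] + 6
= (-6)*(-5) + (-5)*(4) + (6)
= 30 - 20 + 6 = 16

16


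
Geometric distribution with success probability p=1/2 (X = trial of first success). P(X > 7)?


P(X > 7) = P(first 7 trials all fail) = (1-p)^7 = (1/2)^7 = 1/128

1/128


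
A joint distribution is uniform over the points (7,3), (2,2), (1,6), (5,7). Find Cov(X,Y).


E[X]=15/4, E[Y]=9/2, E[XY]=33/2
Cov(X,Y) = E[XY] - E[X]E[Y] = 33/2 - 15/4*9/2 = -3/8

-3/8


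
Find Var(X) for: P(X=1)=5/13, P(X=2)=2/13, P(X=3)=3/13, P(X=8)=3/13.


E[X] = 42/13, E[X^2] = 232/13
Var(X) = E[X^2] - (E[X])^2 = 232/13 - (42/13)^2 = 1252/169

1252/169


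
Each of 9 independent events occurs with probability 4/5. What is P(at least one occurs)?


P(at least one) = 1 - P(none)
P(none) = (1 - 4/5)^9 = (1/5)^9 = 1/1953125
P(at least one) = 1 - 1/1953125 = 1953124/1953125

1953124/1953125


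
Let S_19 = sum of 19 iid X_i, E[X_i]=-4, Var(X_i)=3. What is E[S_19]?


E[S_n] = n*E[X_1] = 19*-4 = -76

-76


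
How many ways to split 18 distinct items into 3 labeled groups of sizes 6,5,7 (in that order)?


18! = 6402373705728000
Denominator: 6!=720 * 5!=120 * 7!=5040
Coefficient = 6402373705728000 / 435456000 = 14702688

14702688


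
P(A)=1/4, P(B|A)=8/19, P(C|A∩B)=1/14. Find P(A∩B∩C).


P(A∩B∩C) = P(A) * P(B|A) * P(C|A∩B)
= 1/4 * 8/19 * 1/14
= 2/19 * 1/14 = 1/133

1/133


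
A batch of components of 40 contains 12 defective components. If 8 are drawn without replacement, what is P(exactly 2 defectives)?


P(X=2) = C(12,2)*C(28,6) / C(40,8)
= 66*376740 / 76904685
= 24864840/76904685 = 3864/11951

3864/11951


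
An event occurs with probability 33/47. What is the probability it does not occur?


P(A') = 1 - P(A) = 1 - 33/47 = 14/47

14/47


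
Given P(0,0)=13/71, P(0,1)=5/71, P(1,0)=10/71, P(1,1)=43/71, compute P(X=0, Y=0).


Read from table: P(X=0, Y=0) = 13/71

13/71


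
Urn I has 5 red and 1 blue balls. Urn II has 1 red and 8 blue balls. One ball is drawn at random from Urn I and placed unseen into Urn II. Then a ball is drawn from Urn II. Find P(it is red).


P(transfer red) = 5/6; P(transfer blue) = 1/6
If red transferred: Urn II has 2 red of 10, so P(red|red moved) = 1/5
If blue transferred: Urn II has 1 red of 10, so P(red|blue moved) = 1/10
By total probability: P(red) = 5/6*1/5 + 1/6*1/10 = 11/60

11/60


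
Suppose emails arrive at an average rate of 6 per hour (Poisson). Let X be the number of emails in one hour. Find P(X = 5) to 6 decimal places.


P(X=5) = e^(-6) * 6^5 / 5!
≈ 0.002478752177 * 7776 / 120
≈ 0.160623

0.160623


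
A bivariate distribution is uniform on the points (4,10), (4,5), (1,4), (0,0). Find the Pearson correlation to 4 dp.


Cov(X,Y) = 5.3125, Var(X) = 3.1875, Var(Y) = 12.6875
rho = Cov/(sqrt(VarX)*sqrt(VarY)) = 0.8354

0.8354


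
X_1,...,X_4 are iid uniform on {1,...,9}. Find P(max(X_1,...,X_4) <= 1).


P(max <= 1) = P(all X_i <= 1) = (P(X_1 <= 1))^4
= (1/9)^4 = 1/6561

1/6561


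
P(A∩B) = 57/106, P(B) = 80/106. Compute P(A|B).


P(A|B) = P(A∩B)/P(B) = (57/106)/(80/106) = 57/80

57/80


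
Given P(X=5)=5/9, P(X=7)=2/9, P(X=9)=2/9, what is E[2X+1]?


E[2X+1] = sum(g(x)*P(x))
= 11*5/9 + 15*2/9 + 19*2/9
= 41/3

41/3


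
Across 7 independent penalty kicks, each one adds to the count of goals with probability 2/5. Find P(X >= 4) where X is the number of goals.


P(X>=4) = P(X=4) + P(X=5) + P(X=6) + P(X=7)
= 3024/15625 + 6048/78125 + 1344/78125 + 128/78125
= 4528/15625

4528/15625


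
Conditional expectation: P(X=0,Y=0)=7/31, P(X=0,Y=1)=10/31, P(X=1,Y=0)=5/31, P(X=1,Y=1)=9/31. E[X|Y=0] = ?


P(Y=0) = 12/31
E[X|Y=0] = (0*7 + 1*5)/12 = 5/12

5/12


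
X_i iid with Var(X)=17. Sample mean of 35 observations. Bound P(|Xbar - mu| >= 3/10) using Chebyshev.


Var(Xbar) = Var(X)/n = 17/35
Chebyshev: P(|Xbar-mu| >= 3/10) <= Var(Xbar)/(3/10)^2 = (17/35)/(9/100) = 340/63
Bound exceeds 1, so trivial bound: 1

1


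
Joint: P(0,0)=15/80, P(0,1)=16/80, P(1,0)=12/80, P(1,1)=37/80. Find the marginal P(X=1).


P(X=1) = P(1,0)+P(1,1) = 12/80 + 37/80 = 49/80

49/80


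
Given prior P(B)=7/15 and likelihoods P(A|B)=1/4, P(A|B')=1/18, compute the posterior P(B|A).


P(A) = P(A|B)P(B) + P(A|B')P(B') = 1/4*7/15 + 1/18*8/15 = 79/540
P(B|A) = P(A|B)P(B)/P(A) = (7/60)/(79/540) = 63/79

63/79


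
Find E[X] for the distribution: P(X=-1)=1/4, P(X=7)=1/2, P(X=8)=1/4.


E[X] = sum(x * P(x))
= -1*1/4 + 7*1/2 + 8*1/4
= 21/4

21/4


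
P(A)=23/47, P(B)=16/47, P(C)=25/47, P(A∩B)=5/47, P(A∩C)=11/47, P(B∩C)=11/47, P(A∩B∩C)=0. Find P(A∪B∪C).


P(A∪B∪C) = P(A)+P(B)+P(C) - P(AB)-P(AC)-P(BC) + P(ABC)
= 23/47+16/47+25/47 - 5/47-11/47-11/47 + 0
= 37/47

37/47


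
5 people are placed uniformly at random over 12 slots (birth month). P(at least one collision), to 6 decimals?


P(all different) = prod((12-i)/12 for i=0..4) = 0.381944
P(at least one match) = 1 - 0.381944 = 0.618056

0.618056


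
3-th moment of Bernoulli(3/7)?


For Bernoulli: X in {0,1}
E[X^3] = 0^3*(1-3/7) + 1^3*3/7 = 3/7

3/7


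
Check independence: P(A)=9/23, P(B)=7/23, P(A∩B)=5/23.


P(A)*P(B) = 9/23*7/23 = 63/529
P(A∩B) = 5/23 != 63/529, so not independent

No, A and B are not independent


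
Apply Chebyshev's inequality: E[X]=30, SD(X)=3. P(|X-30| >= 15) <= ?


k = 15/3 = 5
Chebyshev: P(|X-mu| >= k*sigma) <= 1/k^2 = 1/5^2 = 1/25

1/25


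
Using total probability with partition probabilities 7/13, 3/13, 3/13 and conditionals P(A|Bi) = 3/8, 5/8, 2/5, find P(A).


P(A) = P(A|B1)P(B1) + P(A|B2)P(B2) + P(A|B3)P(B3)
= 3/8*7/13 + 5/8*3/13 + 2/5*3/13
= 21/104 + 15/104 + 6/65 = 57/130

57/130


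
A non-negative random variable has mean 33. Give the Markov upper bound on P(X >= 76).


Markov: P(X >= a) <= E[X]/a
P(X >= 76) <= 33/76

33/76


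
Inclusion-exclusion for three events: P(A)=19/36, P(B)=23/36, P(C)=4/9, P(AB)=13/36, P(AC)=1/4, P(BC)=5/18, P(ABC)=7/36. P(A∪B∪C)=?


P(A∪B∪C) = P(A)+P(B)+P(C) - P(AB)-P(AC)-P(BC) + P(ABC)
= 19/36+23/36+4/9 - 13/36-1/4-5/18 + 7/36
= 11/12

11/12


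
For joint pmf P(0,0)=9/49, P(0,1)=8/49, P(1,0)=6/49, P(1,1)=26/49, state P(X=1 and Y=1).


Read from table: P(X=1, Y=1) = 26/49

26/49


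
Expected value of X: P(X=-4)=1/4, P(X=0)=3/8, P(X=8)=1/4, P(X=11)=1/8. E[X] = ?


E[X] = sum(x * P(x))
= -4*1/4 + 0*3/8 + 8*1/4 + 11*1/8
= 19/8

19/8


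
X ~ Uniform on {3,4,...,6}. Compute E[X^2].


E[X^2] = (1/4) * sum(x^2 for x=3..6)
= 86/4 = 43/2

43/2
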